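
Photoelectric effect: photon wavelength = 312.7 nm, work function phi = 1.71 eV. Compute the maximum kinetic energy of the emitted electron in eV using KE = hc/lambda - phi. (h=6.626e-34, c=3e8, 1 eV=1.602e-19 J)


E_photon = hc / lambda
= (6.626e-34)(3e8) / (312.7e-9)
= 6.3569e-19 J
= 3.9681 eV
KE = E_photon - phi
= 3.9681 - 1.71
= 2.2581 eV

2.2581


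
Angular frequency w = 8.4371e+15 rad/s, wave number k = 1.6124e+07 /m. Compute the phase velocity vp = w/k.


vp = w / k
= 8.4371e+15 / 1.6124e+07
= 5.2326e+08 m/s

5.2326e+08


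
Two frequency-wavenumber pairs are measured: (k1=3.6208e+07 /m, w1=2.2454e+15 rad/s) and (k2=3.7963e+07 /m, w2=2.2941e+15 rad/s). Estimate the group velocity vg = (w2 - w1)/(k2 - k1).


vg = (w2 - w1) / (k2 - k1)
= (2.2941e+15 - 2.2454e+15) / (3.7963e+07 - 3.6208e+07)
= 4.8700e+13 / 1.7550e+06
= 2.7749e+07 m/s

2.7749e+07


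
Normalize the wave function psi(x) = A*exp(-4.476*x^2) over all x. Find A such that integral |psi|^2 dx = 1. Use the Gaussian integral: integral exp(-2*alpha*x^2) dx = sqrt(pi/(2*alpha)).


integral |psi|^2 dx = A^2 * sqrt(pi/(2*alpha)) = 1
A^2 = sqrt(2*alpha/pi)
= sqrt(2 * 4.476 / pi)
= 1.688049
A = sqrt(1.688049)
= 1.2992

1.2992


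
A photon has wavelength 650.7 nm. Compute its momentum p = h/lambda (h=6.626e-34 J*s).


p = h / lambda
= 6.626e-34 / (650.7e-9)
= 6.626e-34 / 6.5070e-07
= 1.0183e-27 kg*m/s

1.0183e-27


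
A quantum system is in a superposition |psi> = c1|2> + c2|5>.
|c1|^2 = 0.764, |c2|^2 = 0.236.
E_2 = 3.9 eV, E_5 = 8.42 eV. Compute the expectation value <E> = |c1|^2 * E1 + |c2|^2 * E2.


<E> = |c1|^2 * E1 + |c2|^2 * E2
= 0.764 * 3.9 + 0.236 * 8.42
= 2.9796 + 1.9871
= 4.9667 eV

4.9667


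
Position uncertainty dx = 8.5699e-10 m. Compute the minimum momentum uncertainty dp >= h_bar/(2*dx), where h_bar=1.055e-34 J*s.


dp = h_bar / (2 * dx)
= 1.055e-34 / (2 * 8.5699e-10)
= 1.055e-34 / 1.7140e-09
= 6.1553e-26 kg*m/s

6.1553e-26


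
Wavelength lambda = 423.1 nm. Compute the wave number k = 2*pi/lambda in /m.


k = 2 * pi / lambda
= 6.2832 / (423.1e-9)
= 6.2832 / 4.2310e-07
= 1.4850e+07 /m

1.4850e+07


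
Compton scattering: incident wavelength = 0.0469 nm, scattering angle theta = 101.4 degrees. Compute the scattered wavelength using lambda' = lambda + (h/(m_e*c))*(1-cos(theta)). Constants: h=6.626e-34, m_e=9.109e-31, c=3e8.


Compton wavelength: h/(m_e*c) = 2.4247e-12 m
d_lambda = 2.4247e-12 * (1 - cos(101.4 deg))
= 2.4247e-12 * 1.197657
= 2.9040e-12 m = 0.002904 nm
lambda' = 0.0469 + 0.002904
= 0.049804 nm

0.049804


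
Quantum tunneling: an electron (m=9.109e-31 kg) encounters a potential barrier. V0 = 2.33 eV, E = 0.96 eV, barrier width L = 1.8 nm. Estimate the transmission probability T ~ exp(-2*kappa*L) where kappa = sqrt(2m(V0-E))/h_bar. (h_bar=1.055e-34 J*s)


V0 - E = 1.37 eV = 2.1947e-19 J
kappa = sqrt(2 * m * (V0-E)) / h_bar
= sqrt(2 * 9.109e-31 * 2.1947e-19) / 1.055e-34
= 5.9936e+09 /m
2*kappa*L = 2 * 5.9936e+09 * 1.8e-9
= 21.577
T = exp(-21.577) = 4.258035e-10

4.258035e-10


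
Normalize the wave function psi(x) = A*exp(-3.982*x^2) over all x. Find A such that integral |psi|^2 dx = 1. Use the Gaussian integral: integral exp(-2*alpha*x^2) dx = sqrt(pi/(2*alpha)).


integral |psi|^2 dx = A^2 * sqrt(pi/(2*alpha)) = 1
A^2 = sqrt(2*alpha/pi)
= sqrt(2 * 3.982 / pi)
= 1.592175
A = sqrt(1.592175)
= 1.2618

1.2618


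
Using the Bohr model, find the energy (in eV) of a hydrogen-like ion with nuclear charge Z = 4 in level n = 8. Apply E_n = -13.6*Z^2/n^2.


E_n = -13.6 * Z^2 / n^2
= -13.6 * 4^2 / 8^2
= -13.6 * 16 / 64
= -3.4 eV

-3.4


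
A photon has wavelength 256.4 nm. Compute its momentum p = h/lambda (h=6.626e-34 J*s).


p = h / lambda
= 6.626e-34 / (256.4e-9)
= 6.626e-34 / 2.5640e-07
= 2.5842e-27 kg*m/s

2.5842e-27


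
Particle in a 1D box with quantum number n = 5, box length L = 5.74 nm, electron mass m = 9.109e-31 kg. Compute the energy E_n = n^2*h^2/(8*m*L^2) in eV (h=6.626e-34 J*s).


E = n^2 * h^2 / (8 * m * L^2)
= 5^2 * (6.626e-34)^2 / (8 * 9.109e-31 * (5.74e-9)^2)
= 25 * 4.3904e-67 / (8 * 9.109e-31 * 3.2948e-17)
= 4.5715e-20 J
= 0.2854 eV

0.2854


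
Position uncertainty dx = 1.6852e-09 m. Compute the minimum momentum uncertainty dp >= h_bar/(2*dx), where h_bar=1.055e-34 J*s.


dp = h_bar / (2 * dx)
= 1.055e-34 / (2 * 1.6852e-09)
= 1.055e-34 / 3.3704e-09
= 3.1302e-26 kg*m/s

3.1302e-26


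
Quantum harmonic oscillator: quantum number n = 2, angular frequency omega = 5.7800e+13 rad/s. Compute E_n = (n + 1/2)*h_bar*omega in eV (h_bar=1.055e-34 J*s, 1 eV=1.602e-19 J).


E = (n + 1/2) * h_bar * omega
= (2 + 0.5) * 1.055e-34 * 5.7800e+13
= 2.5 * 6.0979e-21
= 1.5245e-20 J
= 0.0952 eV

0.0952


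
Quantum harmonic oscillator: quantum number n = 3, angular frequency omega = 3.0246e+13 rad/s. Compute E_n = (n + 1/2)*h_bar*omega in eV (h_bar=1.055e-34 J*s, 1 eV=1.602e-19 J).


E = (n + 1/2) * h_bar * omega
= (3 + 0.5) * 1.055e-34 * 3.0246e+13
= 3.5 * 3.1910e-21
= 1.1168e-20 J
= 0.0697 eV

0.0697


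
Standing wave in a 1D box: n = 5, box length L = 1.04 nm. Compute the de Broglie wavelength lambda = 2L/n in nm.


lambda = 2L / n
= 2 * 1.04 / 5
= 2.08 / 5
= 0.416 nm

0.416


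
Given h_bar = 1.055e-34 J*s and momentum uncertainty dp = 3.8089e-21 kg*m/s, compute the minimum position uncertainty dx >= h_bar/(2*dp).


dx = h_bar / (2 * dp)
= 1.055e-34 / (2 * 3.8089e-21)
= 1.055e-34 / 7.6178e-21
= 1.3849e-14 m

1.3849e-14


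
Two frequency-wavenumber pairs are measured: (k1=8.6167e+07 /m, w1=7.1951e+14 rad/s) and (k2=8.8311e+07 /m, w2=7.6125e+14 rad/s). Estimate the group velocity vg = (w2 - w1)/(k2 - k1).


vg = (w2 - w1) / (k2 - k1)
= (7.6125e+14 - 7.1951e+14) / (8.8311e+07 - 8.6167e+07)
= 4.1740e+13 / 2.1440e+06
= 1.9468e+07 m/s

1.9468e+07


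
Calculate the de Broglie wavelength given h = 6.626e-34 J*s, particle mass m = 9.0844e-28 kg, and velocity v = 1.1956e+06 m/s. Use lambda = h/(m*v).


lambda = h / (m * v)
= 6.626e-34 / (9.0844e-28 * 1.1956e+06)
= 6.626e-34 / 1.0861e-21
= 6.1006e-13 m

6.1006e-13


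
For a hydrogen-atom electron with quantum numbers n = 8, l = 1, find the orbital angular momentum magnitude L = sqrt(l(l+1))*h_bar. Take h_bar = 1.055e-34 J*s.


L = sqrt(l*(l+1)) * h_bar
= sqrt(1 * 2) * 1.055e-34
= sqrt(2) * 1.055e-34
= 1.4142 * 1.055e-34
= 1.4920e-34 J*s

1.4920e-34


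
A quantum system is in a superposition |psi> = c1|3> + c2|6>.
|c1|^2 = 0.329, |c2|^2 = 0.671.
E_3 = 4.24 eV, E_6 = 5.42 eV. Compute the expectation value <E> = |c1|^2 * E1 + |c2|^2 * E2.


<E> = |c1|^2 * E1 + |c2|^2 * E2
= 0.329 * 4.24 + 0.671 * 5.42
= 1.395 + 3.6368
= 5.0318 eV

5.0318


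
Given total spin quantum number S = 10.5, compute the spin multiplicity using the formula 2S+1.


Spin multiplicity = 2S + 1
= 2 * 10.5 + 1
= 21.0 + 1
= 22

22


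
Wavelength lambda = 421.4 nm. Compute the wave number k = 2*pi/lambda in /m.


k = 2 * pi / lambda
= 6.2832 / (421.4e-9)
= 6.2832 / 4.2140e-07
= 1.4910e+07 /m

1.4910e+07


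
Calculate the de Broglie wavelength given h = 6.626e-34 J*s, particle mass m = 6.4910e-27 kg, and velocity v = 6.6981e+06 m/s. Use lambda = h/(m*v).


lambda = h / (m * v)
= 6.626e-34 / (6.4910e-27 * 6.6981e+06)
= 6.626e-34 / 4.3477e-20
= 1.5240e-14 m

1.5240e-14


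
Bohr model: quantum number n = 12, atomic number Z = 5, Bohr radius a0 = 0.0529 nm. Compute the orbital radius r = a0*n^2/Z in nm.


r = a0 * n^2 / Z
= 0.0529 * 12^2 / 5
= 0.0529 * 144 / 5
= 1.5235 nm

1.5235


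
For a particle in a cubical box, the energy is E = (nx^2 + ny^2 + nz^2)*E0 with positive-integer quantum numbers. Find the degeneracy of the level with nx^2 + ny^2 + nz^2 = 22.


Enumerate all (nx, ny, nz) with nx^2 + ny^2 + nz^2 = 22:
(2,3,3)
(3,2,3)
(3,3,2)
Total degeneracy = 3

3


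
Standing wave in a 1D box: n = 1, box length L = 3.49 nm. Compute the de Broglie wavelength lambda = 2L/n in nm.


lambda = 2L / n
= 2 * 3.49 / 1
= 6.98 / 1
= 6.98 nm

6.98


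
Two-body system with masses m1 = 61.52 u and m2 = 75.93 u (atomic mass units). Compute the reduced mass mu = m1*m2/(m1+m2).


mu = m1 * m2 / (m1 + m2)
= 61.52 * 75.93 / (61.52 + 75.93)
= 4671.2136 / 137.45
= 33.9848 u

33.9848


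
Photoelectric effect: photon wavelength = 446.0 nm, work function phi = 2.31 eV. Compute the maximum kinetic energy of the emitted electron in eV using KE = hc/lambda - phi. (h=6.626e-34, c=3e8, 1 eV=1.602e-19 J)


E_photon = hc / lambda
= (6.626e-34)(3e8) / (446.0e-9)
= 4.4570e-19 J
= 2.7821 eV
KE = E_photon - phi
= 2.7821 - 2.31
= 0.4721 eV

0.4721


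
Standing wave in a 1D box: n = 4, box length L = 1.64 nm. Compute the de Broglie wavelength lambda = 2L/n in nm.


lambda = 2L / n
= 2 * 1.64 / 4
= 3.28 / 4
= 0.82 nm

0.82


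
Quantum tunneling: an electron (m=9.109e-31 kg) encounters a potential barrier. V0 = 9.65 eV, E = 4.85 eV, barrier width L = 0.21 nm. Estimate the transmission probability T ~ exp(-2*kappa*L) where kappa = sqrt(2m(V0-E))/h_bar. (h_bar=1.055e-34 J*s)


V0 - E = 4.8 eV = 7.6896e-19 J
kappa = sqrt(2 * m * (V0-E)) / h_bar
= sqrt(2 * 9.109e-31 * 7.6896e-19) / 1.055e-34
= 1.1219e+10 /m
2*kappa*L = 2 * 1.1219e+10 * 0.21e-9
= 4.7119
T = exp(-4.7119) = 8.987393e-03

8.987393e-03


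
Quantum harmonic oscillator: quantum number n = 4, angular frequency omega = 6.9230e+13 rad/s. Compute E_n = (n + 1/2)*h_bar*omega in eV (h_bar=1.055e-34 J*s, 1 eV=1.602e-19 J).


E = (n + 1/2) * h_bar * omega
= (4 + 0.5) * 1.055e-34 * 6.9230e+13
= 4.5 * 7.3038e-21
= 3.2867e-20 J
= 0.2052 eV

0.2052


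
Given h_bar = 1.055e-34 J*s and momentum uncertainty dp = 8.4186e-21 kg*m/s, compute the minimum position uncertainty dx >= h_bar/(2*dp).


dx = h_bar / (2 * dp)
= 1.055e-34 / (2 * 8.4186e-21)
= 1.055e-34 / 1.6837e-20
= 6.2659e-15 m

6.2659e-15


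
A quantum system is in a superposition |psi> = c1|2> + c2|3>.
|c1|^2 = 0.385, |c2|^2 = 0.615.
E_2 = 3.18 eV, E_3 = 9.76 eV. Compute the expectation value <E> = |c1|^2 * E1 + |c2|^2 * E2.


<E> = |c1|^2 * E1 + |c2|^2 * E2
= 0.385 * 3.18 + 0.615 * 9.76
= 1.2243 + 6.0024
= 7.2267 eV

7.2267


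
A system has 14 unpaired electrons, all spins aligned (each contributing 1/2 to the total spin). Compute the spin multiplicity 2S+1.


Total spin S = N * (1/2) = 14 * 0.5 = 7.0
Spin multiplicity = 2S + 1
= 2 * 7.0 + 1
= 15

15


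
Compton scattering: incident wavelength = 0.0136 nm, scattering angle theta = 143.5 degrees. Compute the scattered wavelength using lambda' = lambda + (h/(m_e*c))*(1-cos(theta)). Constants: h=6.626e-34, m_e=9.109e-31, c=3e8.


Compton wavelength: h/(m_e*c) = 2.4247e-12 m
d_lambda = 2.4247e-12 * (1 - cos(143.5 deg))
= 2.4247e-12 * 1.803857
= 4.3738e-12 m = 0.004374 nm
lambda' = 0.0136 + 0.004374
= 0.017974 nm

0.017974


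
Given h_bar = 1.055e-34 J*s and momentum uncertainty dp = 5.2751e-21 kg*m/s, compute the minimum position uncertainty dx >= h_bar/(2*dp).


dx = h_bar / (2 * dp)
= 1.055e-34 / (2 * 5.2751e-21)
= 1.055e-34 / 1.0550e-20
= 9.9998e-15 m

9.9998e-15


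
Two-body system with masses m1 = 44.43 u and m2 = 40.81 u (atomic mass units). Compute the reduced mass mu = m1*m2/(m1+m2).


mu = m1 * m2 / (m1 + m2)
= 44.43 * 40.81 / (44.43 + 40.81)
= 1813.1883 / 85.24
= 21.2716 u

21.2716


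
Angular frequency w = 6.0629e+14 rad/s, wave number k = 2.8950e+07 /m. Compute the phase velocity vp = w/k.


vp = w / k
= 6.0629e+14 / 2.8950e+07
= 2.0943e+07 m/s

2.0943e+07


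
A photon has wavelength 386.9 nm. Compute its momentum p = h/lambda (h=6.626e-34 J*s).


p = h / lambda
= 6.626e-34 / (386.9e-9)
= 6.626e-34 / 3.8690e-07
= 1.7126e-27 kg*m/s

1.7126e-27


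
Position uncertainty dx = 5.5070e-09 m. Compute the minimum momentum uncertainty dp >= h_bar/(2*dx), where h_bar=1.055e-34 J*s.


dp = h_bar / (2 * dx)
= 1.055e-34 / (2 * 5.5070e-09)
= 1.055e-34 / 1.1014e-08
= 9.5787e-27 kg*m/s

9.5787e-27


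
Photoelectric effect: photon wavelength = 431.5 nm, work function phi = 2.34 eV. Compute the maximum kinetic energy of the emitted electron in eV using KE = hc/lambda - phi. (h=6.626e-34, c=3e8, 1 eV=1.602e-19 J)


E_photon = hc / lambda
= (6.626e-34)(3e8) / (431.5e-9)
= 4.6067e-19 J
= 2.8756 eV
KE = E_photon - phi
= 2.8756 - 2.34
= 0.5356 eV

0.5356


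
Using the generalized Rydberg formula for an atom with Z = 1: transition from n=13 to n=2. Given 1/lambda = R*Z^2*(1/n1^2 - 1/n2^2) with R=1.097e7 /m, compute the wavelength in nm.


1/lambda = R * Z^2 * (1/n1^2 - 1/n2^2)
= 1.097e7 * 1^2 * (1/2^2 - 1/13^2)
= 1.097e7 * 1 * (0.25 - 0.005917)
= 2.6776e+06 /m
lambda = 1 / 2.6776e+06
= 373.4703 nm

373.4703


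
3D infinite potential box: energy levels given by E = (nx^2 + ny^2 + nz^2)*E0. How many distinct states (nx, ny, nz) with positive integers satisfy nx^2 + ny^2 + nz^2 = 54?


Enumerate all (nx, ny, nz) with nx^2 + ny^2 + nz^2 = 54:
(1,2,7)
(1,7,2)
(2,1,7)
(2,5,5)
(2,7,1)
(3,3,6)
(3,6,3)
(5,2,5)
(5,5,2)
(6,3,3)
(7,1,2)
(7,2,1)
Total degeneracy = 12

12


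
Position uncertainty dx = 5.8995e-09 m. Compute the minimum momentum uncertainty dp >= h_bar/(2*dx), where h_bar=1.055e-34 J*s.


dp = h_bar / (2 * dx)
= 1.055e-34 / (2 * 5.8995e-09)
= 1.055e-34 / 1.1799e-08
= 8.9414e-27 kg*m/s

8.9414e-27


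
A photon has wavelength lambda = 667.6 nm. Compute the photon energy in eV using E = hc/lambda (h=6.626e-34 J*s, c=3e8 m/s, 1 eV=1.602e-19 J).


E = hc / lambda
= (6.626e-34)(3e8) / (667.6e-9)
= 1.9878e-25 / 6.6760e-07
= 2.9775e-19 J
Converting to eV: 2.9775e-19 / 1.602e-19
= 1.8586 eV

1.8586


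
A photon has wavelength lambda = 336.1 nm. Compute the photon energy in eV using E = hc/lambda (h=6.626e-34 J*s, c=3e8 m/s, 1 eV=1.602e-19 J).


E = hc / lambda
= (6.626e-34)(3e8) / (336.1e-9)
= 1.9878e-25 / 3.3610e-07
= 5.9143e-19 J
Converting to eV: 5.9143e-19 / 1.602e-19
= 3.6918 eV

3.6918


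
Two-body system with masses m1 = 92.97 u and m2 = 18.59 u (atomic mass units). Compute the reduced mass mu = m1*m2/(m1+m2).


mu = m1 * m2 / (m1 + m2)
= 92.97 * 18.59 / (92.97 + 18.59)
= 1728.3123 / 111.56
= 15.4922 u

15.4922


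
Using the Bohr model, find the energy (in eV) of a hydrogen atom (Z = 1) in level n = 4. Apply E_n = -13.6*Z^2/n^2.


E_n = -13.6 * Z^2 / n^2
= -13.6 * 1^2 / 4^2
= -13.6 * 1 / 16
= -0.85 eV

-0.85


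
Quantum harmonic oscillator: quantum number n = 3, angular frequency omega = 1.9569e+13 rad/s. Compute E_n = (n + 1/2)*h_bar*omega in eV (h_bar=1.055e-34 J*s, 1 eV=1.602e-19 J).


E = (n + 1/2) * h_bar * omega
= (3 + 0.5) * 1.055e-34 * 1.9569e+13
= 3.5 * 2.0645e-21
= 7.2259e-21 J
= 0.0451 eV

0.0451


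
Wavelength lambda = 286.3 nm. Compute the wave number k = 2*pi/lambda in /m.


k = 2 * pi / lambda
= 6.2832 / (286.3e-9)
= 6.2832 / 2.8630e-07
= 2.1946e+07 /m

2.1946e+07


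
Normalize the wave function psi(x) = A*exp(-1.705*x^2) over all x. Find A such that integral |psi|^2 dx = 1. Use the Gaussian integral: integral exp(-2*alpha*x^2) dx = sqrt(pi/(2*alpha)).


integral |psi|^2 dx = A^2 * sqrt(pi/(2*alpha)) = 1
A^2 = sqrt(2*alpha/pi)
= sqrt(2 * 1.705 / pi)
= 1.041843
A = sqrt(1.041843)
= 1.0207

1.0207


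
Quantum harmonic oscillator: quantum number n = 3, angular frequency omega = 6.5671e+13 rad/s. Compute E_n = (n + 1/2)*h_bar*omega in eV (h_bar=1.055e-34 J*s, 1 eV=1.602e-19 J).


E = (n + 1/2) * h_bar * omega
= (3 + 0.5) * 1.055e-34 * 6.5671e+13
= 3.5 * 6.9283e-21
= 2.4249e-20 J
= 0.1514 eV

0.1514


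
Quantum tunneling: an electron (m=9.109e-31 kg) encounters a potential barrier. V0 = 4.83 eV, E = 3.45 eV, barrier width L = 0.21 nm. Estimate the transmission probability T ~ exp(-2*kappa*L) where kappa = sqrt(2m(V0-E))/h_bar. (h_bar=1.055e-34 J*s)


V0 - E = 1.38 eV = 2.2108e-19 J
kappa = sqrt(2 * m * (V0-E)) / h_bar
= sqrt(2 * 9.109e-31 * 2.2108e-19) / 1.055e-34
= 6.0155e+09 /m
2*kappa*L = 2 * 6.0155e+09 * 0.21e-9
= 2.5265
T = exp(-2.5265) = 7.993893e-02

7.993893e-02


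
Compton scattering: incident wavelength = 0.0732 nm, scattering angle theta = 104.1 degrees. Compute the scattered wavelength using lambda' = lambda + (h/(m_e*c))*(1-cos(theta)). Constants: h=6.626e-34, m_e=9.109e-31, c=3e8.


Compton wavelength: h/(m_e*c) = 2.4247e-12 m
d_lambda = 2.4247e-12 * (1 - cos(104.1 deg))
= 2.4247e-12 * 1.243615
= 3.0154e-12 m = 0.003015 nm
lambda' = 0.0732 + 0.003015
= 0.076215 nm

0.076215


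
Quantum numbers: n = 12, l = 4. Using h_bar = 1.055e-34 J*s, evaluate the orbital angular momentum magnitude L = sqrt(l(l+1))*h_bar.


L = sqrt(l*(l+1)) * h_bar
= sqrt(4 * 5) * 1.055e-34
= sqrt(20) * 1.055e-34
= 4.4721 * 1.055e-34
= 4.7181e-34 J*s

4.7181e-34


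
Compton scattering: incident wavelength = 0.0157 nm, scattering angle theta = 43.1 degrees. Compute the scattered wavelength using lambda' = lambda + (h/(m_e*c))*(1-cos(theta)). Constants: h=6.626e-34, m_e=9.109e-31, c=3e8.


Compton wavelength: h/(m_e*c) = 2.4247e-12 m
d_lambda = 2.4247e-12 * (1 - cos(43.1 deg))
= 2.4247e-12 * 0.269838
= 6.5428e-13 m = 0.000654 nm
lambda' = 0.0157 + 0.000654
= 0.016354 nm

0.016354


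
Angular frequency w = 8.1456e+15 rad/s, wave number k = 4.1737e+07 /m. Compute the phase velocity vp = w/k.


vp = w / k
= 8.1456e+15 / 4.1737e+07
= 1.9516e+08 m/s

1.9516e+08


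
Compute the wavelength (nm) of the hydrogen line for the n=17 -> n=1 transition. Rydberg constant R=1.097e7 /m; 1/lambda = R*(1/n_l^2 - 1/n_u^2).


1/lambda = R * (1/n_l^2 - 1/n_u^2)
= 1.097e7 * (1/1^2 - 1/17^2)
= 1.097e7 * (1.0 - 0.00346)
= 1.097e7 * 0.99654
= 1.0932e+07 /m
lambda = 1 / 1.0932e+07 = 91.4742 nm

91.4742


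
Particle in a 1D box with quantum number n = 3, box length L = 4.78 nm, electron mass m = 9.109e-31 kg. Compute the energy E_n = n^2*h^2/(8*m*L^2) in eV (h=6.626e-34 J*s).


E = n^2 * h^2 / (8 * m * L^2)
= 3^2 * (6.626e-34)^2 / (8 * 9.109e-31 * (4.78e-9)^2)
= 9 * 4.3904e-67 / (8 * 9.109e-31 * 2.2848e-17)
= 2.3732e-20 J
= 0.1481 eV

0.1481


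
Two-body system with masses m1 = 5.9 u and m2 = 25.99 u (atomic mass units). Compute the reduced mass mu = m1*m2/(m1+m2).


mu = m1 * m2 / (m1 + m2)
= 5.9 * 25.99 / (5.9 + 25.99)
= 153.341 / 31.89
= 4.8084 u

4.8084


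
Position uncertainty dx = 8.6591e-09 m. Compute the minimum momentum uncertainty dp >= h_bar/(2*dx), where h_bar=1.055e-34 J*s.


dp = h_bar / (2 * dx)
= 1.055e-34 / (2 * 8.6591e-09)
= 1.055e-34 / 1.7318e-08
= 6.0919e-27 kg*m/s

6.0919e-27


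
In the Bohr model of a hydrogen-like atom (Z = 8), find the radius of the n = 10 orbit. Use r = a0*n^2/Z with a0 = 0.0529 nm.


r = a0 * n^2 / Z
= 0.0529 * 10^2 / 8
= 0.0529 * 100 / 8
= 0.6613 nm

0.6613


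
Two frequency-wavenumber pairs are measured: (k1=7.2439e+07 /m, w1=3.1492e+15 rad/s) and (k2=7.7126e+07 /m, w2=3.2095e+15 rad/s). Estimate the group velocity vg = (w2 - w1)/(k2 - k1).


vg = (w2 - w1) / (k2 - k1)
= (3.2095e+15 - 3.1492e+15) / (7.7126e+07 - 7.2439e+07)
= 6.0300e+13 / 4.6870e+06
= 1.2865e+07 m/s

1.2865e+07


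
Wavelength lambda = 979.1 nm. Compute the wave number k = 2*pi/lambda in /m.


k = 2 * pi / lambda
= 6.2832 / (979.1e-9)
= 6.2832 / 9.7910e-07
= 6.4173e+06 /m

6.4173e+06


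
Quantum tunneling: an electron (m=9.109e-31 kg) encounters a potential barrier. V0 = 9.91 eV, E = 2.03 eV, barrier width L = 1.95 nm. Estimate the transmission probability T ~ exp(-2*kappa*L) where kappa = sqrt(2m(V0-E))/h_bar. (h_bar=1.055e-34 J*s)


V0 - E = 7.88 eV = 1.2624e-18 J
kappa = sqrt(2 * m * (V0-E)) / h_bar
= sqrt(2 * 9.109e-31 * 1.2624e-18) / 1.055e-34
= 1.4374e+10 /m
2*kappa*L = 2 * 1.4374e+10 * 1.95e-9
= 56.0605
T = exp(-56.0605) = 4.500286e-25

4.500286e-25


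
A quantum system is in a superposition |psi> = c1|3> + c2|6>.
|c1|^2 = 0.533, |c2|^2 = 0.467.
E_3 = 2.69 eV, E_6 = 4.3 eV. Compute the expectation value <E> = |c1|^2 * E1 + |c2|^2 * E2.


<E> = |c1|^2 * E1 + |c2|^2 * E2
= 0.533 * 2.69 + 0.467 * 4.3
= 1.4338 + 2.0081
= 3.4419 eV

3.4419


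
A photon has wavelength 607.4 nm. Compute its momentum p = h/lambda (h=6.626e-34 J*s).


p = h / lambda
= 6.626e-34 / (607.4e-9)
= 6.626e-34 / 6.0740e-07
= 1.0909e-27 kg*m/s

1.0909e-27


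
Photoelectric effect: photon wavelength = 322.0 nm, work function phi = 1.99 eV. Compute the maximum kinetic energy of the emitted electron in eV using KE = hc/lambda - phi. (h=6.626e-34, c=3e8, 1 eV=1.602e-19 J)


E_photon = hc / lambda
= (6.626e-34)(3e8) / (322.0e-9)
= 6.1733e-19 J
= 3.8535 eV
KE = E_photon - phi
= 3.8535 - 1.99
= 1.8635 eV

1.8635


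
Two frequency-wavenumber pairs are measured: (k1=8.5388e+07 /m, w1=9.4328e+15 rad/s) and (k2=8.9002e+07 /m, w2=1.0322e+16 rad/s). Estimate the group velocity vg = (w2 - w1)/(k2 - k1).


vg = (w2 - w1) / (k2 - k1)
= (1.0322e+16 - 9.4328e+15) / (8.9002e+07 - 8.5388e+07)
= 8.8920e+14 / 3.6140e+06
= 2.4604e+08 m/s

2.4604e+08


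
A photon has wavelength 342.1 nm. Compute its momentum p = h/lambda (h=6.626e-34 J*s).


p = h / lambda
= 6.626e-34 / (342.1e-9)
= 6.626e-34 / 3.4210e-07
= 1.9369e-27 kg*m/s

1.9369e-27


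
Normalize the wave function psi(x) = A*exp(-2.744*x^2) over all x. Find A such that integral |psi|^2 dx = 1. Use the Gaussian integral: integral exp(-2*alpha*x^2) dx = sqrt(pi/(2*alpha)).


integral |psi|^2 dx = A^2 * sqrt(pi/(2*alpha)) = 1
A^2 = sqrt(2*alpha/pi)
= sqrt(2 * 2.744 / pi)
= 1.321698
A = sqrt(1.321698)
= 1.1497

1.1497


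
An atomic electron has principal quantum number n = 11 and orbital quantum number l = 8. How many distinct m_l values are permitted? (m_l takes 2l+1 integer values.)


m_l ranges from -l to +l in integer steps
So m_l goes from -8 to +8
Count = 2l + 1 = 2*8 + 1
= 17

17


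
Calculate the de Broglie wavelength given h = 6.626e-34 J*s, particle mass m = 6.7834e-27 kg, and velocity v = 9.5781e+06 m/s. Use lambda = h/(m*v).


lambda = h / (m * v)
= 6.626e-34 / (6.7834e-27 * 9.5781e+06)
= 6.626e-34 / 6.4972e-20
= 1.0198e-14 m

1.0198e-14


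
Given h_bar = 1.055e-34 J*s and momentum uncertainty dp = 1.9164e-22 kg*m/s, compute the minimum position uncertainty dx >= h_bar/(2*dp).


dx = h_bar / (2 * dp)
= 1.055e-34 / (2 * 1.9164e-22)
= 1.055e-34 / 3.8328e-22
= 2.7526e-13 m

2.7526e-13


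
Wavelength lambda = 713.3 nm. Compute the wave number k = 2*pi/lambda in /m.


k = 2 * pi / lambda
= 6.2832 / (713.3e-9)
= 6.2832 / 7.1330e-07
= 8.8086e+06 /m

8.8086e+06


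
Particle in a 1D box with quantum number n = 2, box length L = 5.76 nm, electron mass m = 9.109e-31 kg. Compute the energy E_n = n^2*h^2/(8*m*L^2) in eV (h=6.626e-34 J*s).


E = n^2 * h^2 / (8 * m * L^2)
= 2^2 * (6.626e-34)^2 / (8 * 9.109e-31 * (5.76e-9)^2)
= 4 * 4.3904e-67 / (8 * 9.109e-31 * 3.3178e-17)
= 7.2637e-21 J
= 0.0453 eV

0.0453


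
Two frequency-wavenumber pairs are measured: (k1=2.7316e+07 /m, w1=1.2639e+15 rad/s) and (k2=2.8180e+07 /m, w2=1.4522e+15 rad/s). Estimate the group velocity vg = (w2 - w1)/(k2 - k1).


vg = (w2 - w1) / (k2 - k1)
= (1.4522e+15 - 1.2639e+15) / (2.8180e+07 - 2.7316e+07)
= 1.8830e+14 / 8.6400e+05
= 2.1794e+08 m/s

2.1794e+08


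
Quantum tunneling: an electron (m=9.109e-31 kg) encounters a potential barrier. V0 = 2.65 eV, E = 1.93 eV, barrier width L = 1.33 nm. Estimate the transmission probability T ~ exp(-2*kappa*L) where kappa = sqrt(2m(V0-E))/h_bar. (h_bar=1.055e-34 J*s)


V0 - E = 0.72 eV = 1.1534e-19 J
kappa = sqrt(2 * m * (V0-E)) / h_bar
= sqrt(2 * 9.109e-31 * 1.1534e-19) / 1.055e-34
= 4.3451e+09 /m
2*kappa*L = 2 * 4.3451e+09 * 1.33e-9
= 11.5578
T = exp(-11.5578) = 9.560702e-06

9.560702e-06


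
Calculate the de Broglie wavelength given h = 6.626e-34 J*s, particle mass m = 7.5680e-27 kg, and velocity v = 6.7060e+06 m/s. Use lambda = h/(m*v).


lambda = h / (m * v)
= 6.626e-34 / (7.5680e-27 * 6.7060e+06)
= 6.626e-34 / 5.0751e-20
= 1.3056e-14 m

1.3056e-14


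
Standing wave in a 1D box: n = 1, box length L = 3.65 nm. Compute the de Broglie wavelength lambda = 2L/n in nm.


lambda = 2L / n
= 2 * 3.65 / 1
= 7.3 / 1
= 7.3 nm

7.3


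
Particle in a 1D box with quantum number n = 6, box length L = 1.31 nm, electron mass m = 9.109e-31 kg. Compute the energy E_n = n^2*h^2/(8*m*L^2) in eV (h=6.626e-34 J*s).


E = n^2 * h^2 / (8 * m * L^2)
= 6^2 * (6.626e-34)^2 / (8 * 9.109e-31 * (1.31e-9)^2)
= 36 * 4.3904e-67 / (8 * 9.109e-31 * 1.7161e-18)
= 1.2639e-18 J
= 7.8893 eV

7.8893


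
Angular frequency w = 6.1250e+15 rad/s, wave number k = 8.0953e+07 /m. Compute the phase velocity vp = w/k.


vp = w / k
= 6.1250e+15 / 8.0953e+07
= 7.5661e+07 m/s

7.5661e+07


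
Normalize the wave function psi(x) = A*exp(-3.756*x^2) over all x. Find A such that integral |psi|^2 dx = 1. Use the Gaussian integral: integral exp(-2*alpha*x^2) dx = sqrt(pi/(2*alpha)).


integral |psi|^2 dx = A^2 * sqrt(pi/(2*alpha)) = 1
A^2 = sqrt(2*alpha/pi)
= sqrt(2 * 3.756 / pi)
= 1.546332
A = sqrt(1.546332)
= 1.2435

1.2435


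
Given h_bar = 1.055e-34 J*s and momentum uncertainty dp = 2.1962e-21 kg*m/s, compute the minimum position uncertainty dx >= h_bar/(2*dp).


dx = h_bar / (2 * dp)
= 1.055e-34 / (2 * 2.1962e-21)
= 1.055e-34 / 4.3924e-21
= 2.4019e-14 m

2.4019e-14


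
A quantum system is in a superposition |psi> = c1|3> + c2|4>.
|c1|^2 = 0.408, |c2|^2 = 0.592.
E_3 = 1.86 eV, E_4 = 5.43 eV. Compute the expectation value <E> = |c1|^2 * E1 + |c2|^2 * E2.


<E> = |c1|^2 * E1 + |c2|^2 * E2
= 0.408 * 1.86 + 0.592 * 5.43
= 0.7589 + 3.2146
= 3.9734 eV

3.9734


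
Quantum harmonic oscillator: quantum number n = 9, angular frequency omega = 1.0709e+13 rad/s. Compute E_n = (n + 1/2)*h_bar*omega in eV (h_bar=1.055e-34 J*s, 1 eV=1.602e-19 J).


E = (n + 1/2) * h_bar * omega
= (9 + 0.5) * 1.055e-34 * 1.0709e+13
= 9.5 * 1.1298e-21
= 1.0733e-20 J
= 0.067 eV

0.067


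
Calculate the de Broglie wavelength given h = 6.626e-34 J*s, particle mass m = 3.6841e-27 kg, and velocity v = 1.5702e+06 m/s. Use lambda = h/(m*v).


lambda = h / (m * v)
= 6.626e-34 / (3.6841e-27 * 1.5702e+06)
= 6.626e-34 / 5.7848e-21
= 1.1454e-13 m

1.1454e-13


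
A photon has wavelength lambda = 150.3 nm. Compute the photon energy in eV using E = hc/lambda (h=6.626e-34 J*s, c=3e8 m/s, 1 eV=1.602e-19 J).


E = hc / lambda
= (6.626e-34)(3e8) / (150.3e-9)
= 1.9878e-25 / 1.5030e-07
= 1.3226e-18 J
Converting to eV: 1.3226e-18 / 1.602e-19
= 8.2556 eV

8.2556


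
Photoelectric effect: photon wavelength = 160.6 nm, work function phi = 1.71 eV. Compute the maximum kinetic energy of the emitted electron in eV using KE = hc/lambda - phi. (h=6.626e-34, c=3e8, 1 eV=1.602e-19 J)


E_photon = hc / lambda
= (6.626e-34)(3e8) / (160.6e-9)
= 1.2377e-18 J
= 7.7262 eV
KE = E_photon - phi
= 7.7262 - 1.71
= 6.0162 eV

6.0162


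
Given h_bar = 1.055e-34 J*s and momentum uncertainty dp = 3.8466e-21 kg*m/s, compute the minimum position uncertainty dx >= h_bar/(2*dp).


dx = h_bar / (2 * dp)
= 1.055e-34 / (2 * 3.8466e-21)
= 1.055e-34 / 7.6932e-21
= 1.3713e-14 m

1.3713e-14


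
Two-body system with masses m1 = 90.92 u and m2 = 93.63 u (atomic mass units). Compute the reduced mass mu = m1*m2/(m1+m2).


mu = m1 * m2 / (m1 + m2)
= 90.92 * 93.63 / (90.92 + 93.63)
= 8512.8396 / 184.55
= 46.1276 u

46.1276


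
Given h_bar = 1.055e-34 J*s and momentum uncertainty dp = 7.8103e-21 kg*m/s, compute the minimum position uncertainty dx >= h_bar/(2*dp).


dx = h_bar / (2 * dp)
= 1.055e-34 / (2 * 7.8103e-21)
= 1.055e-34 / 1.5621e-20
= 6.7539e-15 m

6.7539e-15


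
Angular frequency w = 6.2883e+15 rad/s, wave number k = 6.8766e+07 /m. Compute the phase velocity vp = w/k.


vp = w / k
= 6.2883e+15 / 6.8766e+07
= 9.1445e+07 m/s

9.1445e+07


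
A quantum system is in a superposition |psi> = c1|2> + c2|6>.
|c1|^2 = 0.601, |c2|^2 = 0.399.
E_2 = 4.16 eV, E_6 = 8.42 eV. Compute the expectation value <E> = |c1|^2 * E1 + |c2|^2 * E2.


<E> = |c1|^2 * E1 + |c2|^2 * E2
= 0.601 * 4.16 + 0.399 * 8.42
= 2.5002 + 3.3596
= 5.8597 eV

5.8597


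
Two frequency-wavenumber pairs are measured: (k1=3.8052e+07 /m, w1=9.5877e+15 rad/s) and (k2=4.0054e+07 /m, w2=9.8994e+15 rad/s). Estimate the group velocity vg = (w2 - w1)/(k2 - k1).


vg = (w2 - w1) / (k2 - k1)
= (9.8994e+15 - 9.5877e+15) / (4.0054e+07 - 3.8052e+07)
= 3.1170e+14 / 2.0020e+06
= 1.5569e+08 m/s

1.5569e+08


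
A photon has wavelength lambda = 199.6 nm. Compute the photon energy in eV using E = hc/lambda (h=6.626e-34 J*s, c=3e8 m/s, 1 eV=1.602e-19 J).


E = hc / lambda
= (6.626e-34)(3e8) / (199.6e-9)
= 1.9878e-25 / 1.9960e-07
= 9.9589e-19 J
Converting to eV: 9.9589e-19 / 1.602e-19
= 6.2166 eV

6.2166


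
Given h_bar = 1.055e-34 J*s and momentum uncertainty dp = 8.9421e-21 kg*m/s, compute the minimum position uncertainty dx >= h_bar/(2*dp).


dx = h_bar / (2 * dp)
= 1.055e-34 / (2 * 8.9421e-21)
= 1.055e-34 / 1.7884e-20
= 5.8991e-15 m

5.8991e-15


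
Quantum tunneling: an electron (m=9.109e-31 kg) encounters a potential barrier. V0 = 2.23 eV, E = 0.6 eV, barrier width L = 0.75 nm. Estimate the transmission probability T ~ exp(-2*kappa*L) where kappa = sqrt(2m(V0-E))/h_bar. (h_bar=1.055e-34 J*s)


V0 - E = 1.63 eV = 2.6113e-19 J
kappa = sqrt(2 * m * (V0-E)) / h_bar
= sqrt(2 * 9.109e-31 * 2.6113e-19) / 1.055e-34
= 6.5377e+09 /m
2*kappa*L = 2 * 6.5377e+09 * 0.75e-9
= 9.8065
T = exp(-9.8065) = 5.509212e-05

5.509212e-05


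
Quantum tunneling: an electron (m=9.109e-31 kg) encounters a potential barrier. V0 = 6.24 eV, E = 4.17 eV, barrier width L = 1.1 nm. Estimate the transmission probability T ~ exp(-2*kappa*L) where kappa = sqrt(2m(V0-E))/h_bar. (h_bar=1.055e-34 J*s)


V0 - E = 2.07 eV = 3.3161e-19 J
kappa = sqrt(2 * m * (V0-E)) / h_bar
= sqrt(2 * 9.109e-31 * 3.3161e-19) / 1.055e-34
= 7.3674e+09 /m
2*kappa*L = 2 * 7.3674e+09 * 1.1e-9
= 16.2083
T = exp(-16.2083) = 9.137604e-08

9.137604e-08


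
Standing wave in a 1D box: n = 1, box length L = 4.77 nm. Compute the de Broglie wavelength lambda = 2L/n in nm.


lambda = 2L / n
= 2 * 4.77 / 1
= 9.54 / 1
= 9.54 nm

9.54


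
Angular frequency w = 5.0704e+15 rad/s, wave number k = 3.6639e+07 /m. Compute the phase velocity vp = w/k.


vp = w / k
= 5.0704e+15 / 3.6639e+07
= 1.3839e+08 m/s

1.3839e+08


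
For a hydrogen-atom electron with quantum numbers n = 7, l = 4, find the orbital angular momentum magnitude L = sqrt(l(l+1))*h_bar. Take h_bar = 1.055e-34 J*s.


L = sqrt(l*(l+1)) * h_bar
= sqrt(4 * 5) * 1.055e-34
= sqrt(20) * 1.055e-34
= 4.4721 * 1.055e-34
= 4.7181e-34 J*s

4.7181e-34


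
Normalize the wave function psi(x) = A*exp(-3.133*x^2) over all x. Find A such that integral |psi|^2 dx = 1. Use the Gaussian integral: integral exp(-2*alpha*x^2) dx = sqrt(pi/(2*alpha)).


integral |psi|^2 dx = A^2 * sqrt(pi/(2*alpha)) = 1
A^2 = sqrt(2*alpha/pi)
= sqrt(2 * 3.133 / pi)
= 1.412278
A = sqrt(1.412278)
= 1.1884

1.1884


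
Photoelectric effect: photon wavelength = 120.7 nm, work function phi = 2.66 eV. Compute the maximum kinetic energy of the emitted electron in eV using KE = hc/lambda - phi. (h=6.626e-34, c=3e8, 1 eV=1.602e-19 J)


E_photon = hc / lambda
= (6.626e-34)(3e8) / (120.7e-9)
= 1.6469e-18 J
= 10.2802 eV
KE = E_photon - phi
= 10.2802 - 2.66
= 7.6202 eV

7.6202


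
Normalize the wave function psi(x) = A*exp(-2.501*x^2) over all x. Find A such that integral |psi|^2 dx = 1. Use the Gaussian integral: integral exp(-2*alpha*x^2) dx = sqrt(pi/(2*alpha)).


integral |psi|^2 dx = A^2 * sqrt(pi/(2*alpha)) = 1
A^2 = sqrt(2*alpha/pi)
= sqrt(2 * 2.501 / pi)
= 1.261819
A = sqrt(1.261819)
= 1.1233

1.1233


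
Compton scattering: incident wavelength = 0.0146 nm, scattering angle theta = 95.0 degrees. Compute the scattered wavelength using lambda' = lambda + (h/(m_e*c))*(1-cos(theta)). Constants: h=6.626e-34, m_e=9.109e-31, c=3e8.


Compton wavelength: h/(m_e*c) = 2.4247e-12 m
d_lambda = 2.4247e-12 * (1 - cos(95.0 deg))
= 2.4247e-12 * 1.087156
= 2.6360e-12 m = 0.002636 nm
lambda' = 0.0146 + 0.002636
= 0.017236 nm

0.017236


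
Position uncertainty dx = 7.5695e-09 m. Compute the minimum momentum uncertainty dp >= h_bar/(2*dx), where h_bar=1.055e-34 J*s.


dp = h_bar / (2 * dx)
= 1.055e-34 / (2 * 7.5695e-09)
= 1.055e-34 / 1.5139e-08
= 6.9688e-27 kg*m/s

6.9688e-27


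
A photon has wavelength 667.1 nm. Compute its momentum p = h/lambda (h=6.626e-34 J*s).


p = h / lambda
= 6.626e-34 / (667.1e-9)
= 6.626e-34 / 6.6710e-07
= 9.9325e-28 kg*m/s

9.9325e-28


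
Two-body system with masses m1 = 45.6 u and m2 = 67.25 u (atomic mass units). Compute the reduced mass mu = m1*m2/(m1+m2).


mu = m1 * m2 / (m1 + m2)
= 45.6 * 67.25 / (45.6 + 67.25)
= 3066.6 / 112.85
= 27.1741 u

27.1741


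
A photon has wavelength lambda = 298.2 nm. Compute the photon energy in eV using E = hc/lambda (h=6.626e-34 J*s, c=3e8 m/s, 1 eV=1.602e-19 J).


E = hc / lambda
= (6.626e-34)(3e8) / (298.2e-9)
= 1.9878e-25 / 2.9820e-07
= 6.6660e-19 J
Converting to eV: 6.6660e-19 / 1.602e-19
= 4.161 eV

4.161


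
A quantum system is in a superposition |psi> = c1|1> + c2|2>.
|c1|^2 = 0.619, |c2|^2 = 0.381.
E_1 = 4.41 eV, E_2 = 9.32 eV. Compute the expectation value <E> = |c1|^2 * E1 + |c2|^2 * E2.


<E> = |c1|^2 * E1 + |c2|^2 * E2
= 0.619 * 4.41 + 0.381 * 9.32
= 2.7298 + 3.5509
= 6.2807 eV

6.2807


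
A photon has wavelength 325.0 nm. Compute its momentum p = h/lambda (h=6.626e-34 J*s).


p = h / lambda
= 6.626e-34 / (325.0e-9)
= 6.626e-34 / 3.2500e-07
= 2.0388e-27 kg*m/s

2.0388e-27


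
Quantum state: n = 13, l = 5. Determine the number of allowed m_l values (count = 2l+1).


m_l ranges from -l to +l in integer steps
So m_l goes from -5 to +5
Count = 2l + 1 = 2*5 + 1
= 11

11


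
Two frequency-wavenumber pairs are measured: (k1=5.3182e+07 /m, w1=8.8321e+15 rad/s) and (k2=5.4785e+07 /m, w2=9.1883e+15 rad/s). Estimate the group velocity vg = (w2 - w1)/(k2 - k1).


vg = (w2 - w1) / (k2 - k1)
= (9.1883e+15 - 8.8321e+15) / (5.4785e+07 - 5.3182e+07)
= 3.5620e+14 / 1.6030e+06
= 2.2221e+08 m/s

2.2221e+08


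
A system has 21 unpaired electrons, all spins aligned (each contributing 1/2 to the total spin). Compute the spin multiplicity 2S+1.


Total spin S = N * (1/2) = 21 * 0.5 = 10.5
Spin multiplicity = 2S + 1
= 2 * 10.5 + 1
= 22

22


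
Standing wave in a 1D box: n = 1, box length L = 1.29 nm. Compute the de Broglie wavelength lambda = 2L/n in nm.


lambda = 2L / n
= 2 * 1.29 / 1
= 2.58 / 1
= 2.58 nm

2.58


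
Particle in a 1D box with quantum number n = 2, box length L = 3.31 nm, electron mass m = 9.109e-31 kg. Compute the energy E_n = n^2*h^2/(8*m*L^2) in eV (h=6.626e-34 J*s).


E = n^2 * h^2 / (8 * m * L^2)
= 2^2 * (6.626e-34)^2 / (8 * 9.109e-31 * (3.31e-9)^2)
= 4 * 4.3904e-67 / (8 * 9.109e-31 * 1.0956e-17)
= 2.1996e-20 J
= 0.1373 eV

0.1373


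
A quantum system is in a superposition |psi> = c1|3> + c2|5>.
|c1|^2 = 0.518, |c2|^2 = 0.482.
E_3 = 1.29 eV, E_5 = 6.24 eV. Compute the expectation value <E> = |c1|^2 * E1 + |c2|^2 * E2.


<E> = |c1|^2 * E1 + |c2|^2 * E2
= 0.518 * 1.29 + 0.482 * 6.24
= 0.6682 + 3.0077
= 3.6759 eV

3.6759


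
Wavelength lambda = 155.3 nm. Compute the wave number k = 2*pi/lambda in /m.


k = 2 * pi / lambda
= 6.2832 / (155.3e-9)
= 6.2832 / 1.5530e-07
= 4.0458e+07 /m

4.0458e+07


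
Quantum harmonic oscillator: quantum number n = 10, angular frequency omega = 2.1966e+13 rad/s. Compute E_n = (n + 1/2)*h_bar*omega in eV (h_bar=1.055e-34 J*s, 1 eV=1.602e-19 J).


E = (n + 1/2) * h_bar * omega
= (10 + 0.5) * 1.055e-34 * 2.1966e+13
= 10.5 * 2.3174e-21
= 2.4333e-20 J
= 0.1519 eV

0.1519


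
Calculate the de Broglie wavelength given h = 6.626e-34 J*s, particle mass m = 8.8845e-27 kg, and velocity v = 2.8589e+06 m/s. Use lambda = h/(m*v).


lambda = h / (m * v)
= 6.626e-34 / (8.8845e-27 * 2.8589e+06)
= 6.626e-34 / 2.5400e-20
= 2.6087e-14 m

2.6087e-14


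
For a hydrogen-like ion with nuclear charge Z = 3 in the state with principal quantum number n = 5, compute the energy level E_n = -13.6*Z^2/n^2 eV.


E_n = -13.6 * Z^2 / n^2
= -13.6 * 3^2 / 5^2
= -13.6 * 9 / 25
= -4.896 eV

-4.896


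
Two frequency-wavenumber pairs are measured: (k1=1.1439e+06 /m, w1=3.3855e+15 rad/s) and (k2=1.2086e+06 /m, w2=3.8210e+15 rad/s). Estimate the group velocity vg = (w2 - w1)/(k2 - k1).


vg = (w2 - w1) / (k2 - k1)
= (3.8210e+15 - 3.3855e+15) / (1.2086e+06 - 1.1439e+06)
= 4.3550e+14 / 6.4700e+04
= 6.7311e+09 m/s

6.7311e+09


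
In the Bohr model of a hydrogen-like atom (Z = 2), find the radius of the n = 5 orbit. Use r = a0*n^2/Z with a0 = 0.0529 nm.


r = a0 * n^2 / Z
= 0.0529 * 5^2 / 2
= 0.0529 * 25 / 2
= 0.6613 nm

0.6613


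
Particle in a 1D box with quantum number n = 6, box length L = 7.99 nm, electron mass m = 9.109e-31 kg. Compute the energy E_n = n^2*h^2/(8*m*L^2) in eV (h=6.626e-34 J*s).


E = n^2 * h^2 / (8 * m * L^2)
= 6^2 * (6.626e-34)^2 / (8 * 9.109e-31 * (7.99e-9)^2)
= 36 * 4.3904e-67 / (8 * 9.109e-31 * 6.3840e-17)
= 3.3974e-20 J
= 0.2121 eV

0.2121


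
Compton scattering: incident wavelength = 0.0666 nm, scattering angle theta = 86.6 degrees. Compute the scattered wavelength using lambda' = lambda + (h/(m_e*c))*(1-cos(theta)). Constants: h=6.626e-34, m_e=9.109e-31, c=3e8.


Compton wavelength: h/(m_e*c) = 2.4247e-12 m
d_lambda = 2.4247e-12 * (1 - cos(86.6 deg))
= 2.4247e-12 * 0.940694
= 2.2809e-12 m = 0.002281 nm
lambda' = 0.0666 + 0.002281
= 0.068881 nm

0.068881


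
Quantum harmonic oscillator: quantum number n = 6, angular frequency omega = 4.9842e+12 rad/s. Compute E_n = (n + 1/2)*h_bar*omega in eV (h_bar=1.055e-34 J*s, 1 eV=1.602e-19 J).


E = (n + 1/2) * h_bar * omega
= (6 + 0.5) * 1.055e-34 * 4.9842e+12
= 6.5 * 5.2583e-22
= 3.4179e-21 J
= 0.0213 eV

0.0213


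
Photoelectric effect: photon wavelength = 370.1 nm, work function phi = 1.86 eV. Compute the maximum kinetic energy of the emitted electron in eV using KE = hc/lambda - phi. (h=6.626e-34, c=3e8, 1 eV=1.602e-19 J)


E_photon = hc / lambda
= (6.626e-34)(3e8) / (370.1e-9)
= 5.3710e-19 J
= 3.3527 eV
KE = E_photon - phi
= 3.3527 - 1.86
= 1.4927 eV

1.4927


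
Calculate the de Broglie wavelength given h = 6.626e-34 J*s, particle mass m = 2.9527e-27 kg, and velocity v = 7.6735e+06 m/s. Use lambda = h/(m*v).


lambda = h / (m * v)
= 6.626e-34 / (2.9527e-27 * 7.6735e+06)
= 6.626e-34 / 2.2658e-20
= 2.9244e-14 m

2.9244e-14


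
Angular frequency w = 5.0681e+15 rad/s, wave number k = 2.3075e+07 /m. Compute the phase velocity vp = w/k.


vp = w / k
= 5.0681e+15 / 2.3075e+07
= 2.1964e+08 m/s

2.1964e+08


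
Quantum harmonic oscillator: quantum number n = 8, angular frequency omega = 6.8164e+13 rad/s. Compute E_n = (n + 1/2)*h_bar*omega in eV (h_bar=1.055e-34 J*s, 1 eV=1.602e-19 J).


E = (n + 1/2) * h_bar * omega
= (8 + 0.5) * 1.055e-34 * 6.8164e+13
= 8.5 * 7.1913e-21
= 6.1126e-20 J
= 0.3816 eV

0.3816


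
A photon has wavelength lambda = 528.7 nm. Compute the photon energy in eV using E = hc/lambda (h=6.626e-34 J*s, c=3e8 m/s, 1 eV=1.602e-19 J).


E = hc / lambda
= (6.626e-34)(3e8) / (528.7e-9)
= 1.9878e-25 / 5.2870e-07
= 3.7598e-19 J
Converting to eV: 3.7598e-19 / 1.602e-19
= 2.3469 eV

2.3469


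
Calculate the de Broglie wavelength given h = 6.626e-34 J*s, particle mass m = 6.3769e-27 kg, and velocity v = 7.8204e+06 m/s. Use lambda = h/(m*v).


lambda = h / (m * v)
= 6.626e-34 / (6.3769e-27 * 7.8204e+06)
= 6.626e-34 / 4.9870e-20
= 1.3287e-14 m

1.3287e-14


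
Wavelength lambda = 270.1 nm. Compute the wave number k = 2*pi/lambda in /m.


k = 2 * pi / lambda
= 6.2832 / (270.1e-9)
= 6.2832 / 2.7010e-07
= 2.3262e+07 /m

2.3262e+07


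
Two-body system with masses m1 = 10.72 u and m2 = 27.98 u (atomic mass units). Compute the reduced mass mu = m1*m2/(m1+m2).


mu = m1 * m2 / (m1 + m2)
= 10.72 * 27.98 / (10.72 + 27.98)
= 299.9456 / 38.7
= 7.7505 u

7.7505


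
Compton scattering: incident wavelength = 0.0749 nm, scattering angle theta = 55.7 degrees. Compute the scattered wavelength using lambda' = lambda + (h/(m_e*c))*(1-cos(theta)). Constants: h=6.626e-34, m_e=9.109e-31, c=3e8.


Compton wavelength: h/(m_e*c) = 2.4247e-12 m
d_lambda = 2.4247e-12 * (1 - cos(55.7 deg))
= 2.4247e-12 * 0.436474
= 1.0583e-12 m = 0.001058 nm
lambda' = 0.0749 + 0.001058
= 0.075958 nm

0.075958
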